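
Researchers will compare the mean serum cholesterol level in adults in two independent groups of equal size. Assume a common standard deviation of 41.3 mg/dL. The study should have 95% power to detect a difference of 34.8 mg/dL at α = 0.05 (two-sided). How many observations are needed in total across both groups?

For two equal groups, n per group = 2·((z_{α/2} + z_β)·σ/δ)².
z_{α/2} = 1.960; z_β = 1.645 (power 95%).
n = 2 × (3.605 × 41.3 / 34.8)² = 2 × 18.30 = 36.60
Round up: n = 37 per group.
Total across both groups: 2 × 37 = 74.

74 total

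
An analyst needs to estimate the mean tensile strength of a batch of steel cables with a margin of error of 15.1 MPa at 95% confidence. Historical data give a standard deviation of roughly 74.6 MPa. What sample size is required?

For a mean, the margin of error is E = z·σ/√n, so n = (zσ/E)².
At 95% confidence, z = 1.960.
n = (1.960 × 74.6 / 15.1)² = 93.76
Round up: n = 94.

94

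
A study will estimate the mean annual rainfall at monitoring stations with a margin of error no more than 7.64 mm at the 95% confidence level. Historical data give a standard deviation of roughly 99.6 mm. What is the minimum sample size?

n = 653

For a mean, the margin of error is E = z·σ/√n, so n = (zσ/E)².
At 95% confidence, z = 1.960.
n = (1.960 × 99.6 / 7.64)² = 652.90
Round up: n = 653.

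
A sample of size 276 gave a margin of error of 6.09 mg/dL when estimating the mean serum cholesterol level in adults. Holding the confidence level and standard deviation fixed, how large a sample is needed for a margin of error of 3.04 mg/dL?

Margin of error scales as 1/√n, so n₂ = n₁·(E₁/E₂)².
n₂ = 276 × (6.09/3.04)² = 276 × 4.013 = 1107.59
Round up: n₂ = 1108.

1108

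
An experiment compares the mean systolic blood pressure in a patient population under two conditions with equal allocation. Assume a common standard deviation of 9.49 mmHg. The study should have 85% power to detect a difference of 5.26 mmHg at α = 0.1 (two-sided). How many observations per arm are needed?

47 per group

For two equal groups, n per group = 2·((z_{α/2} + z_β)·σ/δ)².
z_{α/2} = 1.645; z_β = 1.036 (power 85%).
n = 2 × (2.681 × 9.49 / 5.26)² = 2 × 23.40 = 46.80
Round up: n = 47 per group.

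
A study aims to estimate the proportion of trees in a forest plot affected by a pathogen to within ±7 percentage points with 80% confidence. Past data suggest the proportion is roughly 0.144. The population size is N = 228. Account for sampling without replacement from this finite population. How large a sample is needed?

For a proportion with margin E = 0.07 at 80% confidence, z = 1.282.
n = p̂(1−p̂)(z/E)² = 0.144 × 0.856 × (1.282/0.07)² = 41.34 — call this n₀.
Finite-population correction with N = 228: n = n₀ / (1 + (n₀−1)/N) = 41.34 / 1.177 = 35.12
Round up: n = 36.

36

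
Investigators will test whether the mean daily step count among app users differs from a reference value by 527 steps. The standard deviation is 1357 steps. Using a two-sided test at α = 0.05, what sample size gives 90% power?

For a one-sample z-test, n = ((z_{α/2} + z_β)·σ/δ)².
z_{α/2} = 1.960 (two-sided α = 0.05); z_β = 1.282 (power 90% → β = 0.1).
n = (3.242 × 1357 / 527)² = 69.69
Round up: n = 70.

70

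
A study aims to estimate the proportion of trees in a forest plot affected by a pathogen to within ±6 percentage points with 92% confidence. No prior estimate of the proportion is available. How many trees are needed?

For a proportion with margin E = 0.06 at 92% confidence, z = 1.751.
With no prior estimate, use p = 0.5, which maximizes p(1−p) at 0.25.
n = 0.25 × (z/E)² = 0.25 × (1.751/0.06)² = 212.92
Round up: n = 213.

213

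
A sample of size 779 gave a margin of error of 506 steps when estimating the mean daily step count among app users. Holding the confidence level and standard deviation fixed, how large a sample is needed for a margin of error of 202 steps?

Margin of error scales as 1/√n, so n₂ = n₁·(E₁/E₂)².
n₂ = 779 × (506/202)² = 779 × 6.275 = 4888.23
Round up: n₂ = 4889.

4889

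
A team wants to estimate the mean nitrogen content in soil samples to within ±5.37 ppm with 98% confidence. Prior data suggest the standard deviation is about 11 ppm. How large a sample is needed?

For a mean, the margin of error is E = z·σ/√n, so n = (zσ/E)².
At 98% confidence, z = 2.326.
n = (2.326 × 11 / 5.37)² = 22.70
Round up: n = 23.

n = 23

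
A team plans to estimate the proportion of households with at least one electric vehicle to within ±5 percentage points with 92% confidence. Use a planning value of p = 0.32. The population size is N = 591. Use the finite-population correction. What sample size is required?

185

For a proportion with margin E = 0.05 at 92% confidence, z = 1.751.
n = p̂(1−p̂)(z/E)² = 0.32 × 0.68 × (1.751/0.05)² = 266.86 — call this n₀.
Finite-population correction with N = 591: n = n₀ / (1 + (n₀−1)/N) = 266.86 / 1.45 = 184.04
Round up: n = 185.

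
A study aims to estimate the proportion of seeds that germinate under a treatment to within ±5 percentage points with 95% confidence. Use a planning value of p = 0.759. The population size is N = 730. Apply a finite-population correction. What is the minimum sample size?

For a proportion with margin E = 0.05 at 95% confidence, z = 1.960.
n = p̂(1−p̂)(z/E)² = 0.759 × 0.241 × (1.960/0.05)² = 281.08 — call this n₀.
Finite-population correction with N = 730: n = n₀ / (1 + (n₀−1)/N) = 281.08 / 1.384 = 203.09
Round up: n = 204.

n = 204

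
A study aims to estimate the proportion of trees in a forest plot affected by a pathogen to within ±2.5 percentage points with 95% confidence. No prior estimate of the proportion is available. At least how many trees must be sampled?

1537

For a proportion with margin E = 0.025 at 95% confidence, z = 1.960.
With no prior estimate, use p = 0.5, which maximizes p(1−p) at 0.25.
n = 0.25 × (z/E)² = 0.25 × (1.960/0.025)² = 1536.64
Round up: n = 1537.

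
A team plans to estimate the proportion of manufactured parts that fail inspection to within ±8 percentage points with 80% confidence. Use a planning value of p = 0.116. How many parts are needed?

27

For a proportion with margin E = 0.08 at 80% confidence, z = 1.282.
n = p̂(1−p̂)(z/E)² = 0.116 × 0.884 × (1.282/0.08)² = 26.33
Round up: n = 27.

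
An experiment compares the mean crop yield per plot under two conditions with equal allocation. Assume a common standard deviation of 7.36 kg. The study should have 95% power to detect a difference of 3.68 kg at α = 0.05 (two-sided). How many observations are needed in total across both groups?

208 total

For two equal groups, n per group = 2·((z_{α/2} + z_β)·σ/δ)².
z_{α/2} = 1.960; z_β = 1.645 (power 95%).
n = 2 × (3.605 × 7.36 / 3.68)² = 2 × 51.98 = 103.96
Round up: n = 104 per group.
Total across both groups: 2 × 104 = 208.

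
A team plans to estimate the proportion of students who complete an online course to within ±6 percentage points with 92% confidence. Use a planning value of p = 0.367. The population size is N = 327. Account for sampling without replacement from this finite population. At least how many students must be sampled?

n = 124

For a proportion with margin E = 0.06 at 92% confidence, z = 1.751.
n = p̂(1−p̂)(z/E)² = 0.367 × 0.633 × (1.751/0.06)² = 197.85 — call this n₀.
Finite-population correction with N = 327: n = n₀ / (1 + (n₀−1)/N) = 197.85 / 1.602 = 123.50
Round up: n = 124.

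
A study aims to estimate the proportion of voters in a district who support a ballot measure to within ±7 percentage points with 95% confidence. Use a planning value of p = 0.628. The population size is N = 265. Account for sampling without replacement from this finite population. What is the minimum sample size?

For a proportion with margin E = 0.07 at 95% confidence, z = 1.960.
n = p̂(1−p̂)(z/E)² = 0.628 × 0.372 × (1.960/0.07)² = 183.15 — call this n₀.
Finite-population correction with N = 265: n = n₀ / (1 + (n₀−1)/N) = 183.15 / 1.687 = 108.57
Round up: n = 109.

109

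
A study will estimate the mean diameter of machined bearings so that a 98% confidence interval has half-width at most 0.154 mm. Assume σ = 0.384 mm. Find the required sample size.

For a mean, the margin of error is E = z·σ/√n, so n = (zσ/E)².
At 98% confidence, z = 2.326.
n = (2.326 × 0.384 / 0.154)² = 33.64
Round up: n = 34.

34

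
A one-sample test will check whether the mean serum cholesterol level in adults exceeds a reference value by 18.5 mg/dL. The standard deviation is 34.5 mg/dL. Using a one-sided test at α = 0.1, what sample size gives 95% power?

For a one-sample z-test, n = ((z_α + z_β)·σ/δ)².
z_α = 1.282 (one-sided α = 0.1); z_β = 1.645 (power 95% → β = 0.05).
n = (2.927 × 34.5 / 18.5)² = 29.79
Round up: n = 30.

30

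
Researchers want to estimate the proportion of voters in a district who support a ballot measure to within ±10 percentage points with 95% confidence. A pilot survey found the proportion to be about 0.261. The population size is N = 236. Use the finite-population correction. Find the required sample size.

57

For a proportion with margin E = 0.1 at 95% confidence, z = 1.960.
n = p̂(1−p̂)(z/E)² = 0.261 × 0.739 × (1.960/0.1)² = 74.10 — call this n₀.
Finite-population correction with N = 236: n = n₀ / (1 + (n₀−1)/N) = 74.10 / 1.31 = 56.56
Round up: n = 57.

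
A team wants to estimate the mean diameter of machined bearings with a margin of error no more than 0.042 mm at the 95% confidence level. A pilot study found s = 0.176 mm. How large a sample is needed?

For a mean, the margin of error is E = z·σ/√n, so n = (zσ/E)².
At 95% confidence, z = 1.960.
n = (1.960 × 0.176 / 0.042)² = 67.46
Round up: n = 68.

68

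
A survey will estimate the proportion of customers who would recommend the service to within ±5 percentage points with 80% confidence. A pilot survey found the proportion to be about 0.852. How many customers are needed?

For a proportion with margin E = 0.05 at 80% confidence, z = 1.282.
n = p̂(1−p̂)(z/E)² = 0.852 × 0.148 × (1.282/0.05)² = 82.90
Round up: n = 83.

83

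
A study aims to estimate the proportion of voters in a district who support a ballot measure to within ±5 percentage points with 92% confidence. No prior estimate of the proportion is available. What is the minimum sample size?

n = 307

For a proportion with margin E = 0.05 at 92% confidence, z = 1.751.
With no prior estimate, use p = 0.5, which maximizes p(1−p) at 0.25.
n = 0.25 × (z/E)² = 0.25 × (1.751/0.05)² = 306.60
Round up: n = 307.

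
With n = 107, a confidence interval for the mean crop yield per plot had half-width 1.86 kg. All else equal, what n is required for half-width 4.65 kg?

Margin of error scales as 1/√n, so n₂ = n₁·(E₁/E₂)².
n₂ = 107 × (1.86/4.65)² = 107 × 0.16 = 17.12
Round up: n₂ = 18.

n = 18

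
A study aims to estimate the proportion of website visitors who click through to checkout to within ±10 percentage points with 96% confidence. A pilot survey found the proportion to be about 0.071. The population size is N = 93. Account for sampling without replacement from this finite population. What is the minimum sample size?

22

For a proportion with margin E = 0.1 at 96% confidence, z = 2.054.
n = p̂(1−p̂)(z/E)² = 0.071 × 0.929 × (2.054/0.1)² = 27.83 — call this n₀.
Finite-population correction with N = 93: n = n₀ / (1 + (n₀−1)/N) = 27.83 / 1.288 = 21.61
Round up: n = 22.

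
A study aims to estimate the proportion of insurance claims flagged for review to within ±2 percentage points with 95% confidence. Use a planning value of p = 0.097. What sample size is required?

For a proportion with margin E = 0.02 at 95% confidence, z = 1.960.
n = p̂(1−p̂)(z/E)² = 0.097 × 0.903 × (1.960/0.02)² = 841.22
Round up: n = 842.

n = 842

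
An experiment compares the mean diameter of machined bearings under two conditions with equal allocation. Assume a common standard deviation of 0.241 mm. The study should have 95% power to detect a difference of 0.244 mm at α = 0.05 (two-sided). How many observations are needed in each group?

26 per group

For two equal groups, n per group = 2·((z_{α/2} + z_β)·σ/δ)².
z_{α/2} = 1.960; z_β = 1.645 (power 95%).
n = 2 × (3.605 × 0.241 / 0.244)² = 2 × 12.68 = 25.36
Round up: n = 26 per group.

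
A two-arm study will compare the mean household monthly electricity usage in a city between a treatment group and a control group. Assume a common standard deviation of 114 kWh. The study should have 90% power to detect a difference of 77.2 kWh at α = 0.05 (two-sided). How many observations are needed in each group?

For two equal groups, n per group = 2·((z_{α/2} + z_β)·σ/δ)².
z_{α/2} = 1.960; z_β = 1.282 (power 90%).
n = 2 × (3.242 × 114 / 77.2)² = 2 × 22.92 = 45.84
Round up: n = 46 per group.

46 per group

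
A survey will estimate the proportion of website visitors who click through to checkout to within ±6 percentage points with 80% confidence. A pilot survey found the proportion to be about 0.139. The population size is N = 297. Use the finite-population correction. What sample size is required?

47

For a proportion with margin E = 0.06 at 80% confidence, z = 1.282.
n = p̂(1−p̂)(z/E)² = 0.139 × 0.861 × (1.282/0.06)² = 54.64 — call this n₀.
Finite-population correction with N = 297: n = n₀ / (1 + (n₀−1)/N) = 54.64 / 1.181 = 46.27
Round up: n = 47.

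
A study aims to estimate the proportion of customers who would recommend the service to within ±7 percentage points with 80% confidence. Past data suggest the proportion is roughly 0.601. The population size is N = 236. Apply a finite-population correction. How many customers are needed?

For a proportion with margin E = 0.07 at 80% confidence, z = 1.282.
n = p̂(1−p̂)(z/E)² = 0.601 × 0.399 × (1.282/0.07)² = 80.43 — call this n₀.
Finite-population correction with N = 236: n = n₀ / (1 + (n₀−1)/N) = 80.43 / 1.337 = 60.16
Round up: n = 61.

61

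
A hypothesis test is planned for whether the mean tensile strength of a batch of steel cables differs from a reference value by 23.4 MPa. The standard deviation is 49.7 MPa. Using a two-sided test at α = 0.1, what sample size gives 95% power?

n = 49

For a one-sample z-test, n = ((z_{α/2} + z_β)·σ/δ)².
z_{α/2} = 1.645 (two-sided α = 0.1); z_β = 1.645 (power 95% → β = 0.05).
n = (3.290 × 49.7 / 23.4)² = 48.83
Round up: n = 49.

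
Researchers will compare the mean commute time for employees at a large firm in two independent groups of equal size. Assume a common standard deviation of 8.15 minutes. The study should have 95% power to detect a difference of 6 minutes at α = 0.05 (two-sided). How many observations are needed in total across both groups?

96 total

For two equal groups, n per group = 2·((z_{α/2} + z_β)·σ/δ)².
z_{α/2} = 1.960; z_β = 1.645 (power 95%).
n = 2 × (3.605 × 8.15 / 6)² = 2 × 23.98 = 47.96
Round up: n = 48 per group.
Total across both groups: 2 × 48 = 96.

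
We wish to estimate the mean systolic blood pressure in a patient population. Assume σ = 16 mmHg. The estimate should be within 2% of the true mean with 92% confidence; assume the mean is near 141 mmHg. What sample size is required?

99

For a mean, the margin of error is E = z·σ/√n, so n = (zσ/E)².
At 92% confidence, z = 1.751.
E = 2% of 141 = 2.82 mmHg.
n = (1.751 × 16 / 2.82)² = 98.70
Round up: n = 99.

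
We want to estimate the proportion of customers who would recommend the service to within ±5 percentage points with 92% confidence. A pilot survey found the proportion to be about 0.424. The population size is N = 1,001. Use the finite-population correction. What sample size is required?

231

For a proportion with margin E = 0.05 at 92% confidence, z = 1.751.
n = p̂(1−p̂)(z/E)² = 0.424 × 0.576 × (1.751/0.05)² = 299.52 — call this n₀.
Finite-population correction with N = 1,001: n = n₀ / (1 + (n₀−1)/N) = 299.52 / 1.298 = 230.76
Round up: n = 231.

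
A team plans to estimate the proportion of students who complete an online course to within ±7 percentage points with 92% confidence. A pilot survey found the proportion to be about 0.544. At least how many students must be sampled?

For a proportion with margin E = 0.07 at 92% confidence, z = 1.751.
n = p̂(1−p̂)(z/E)² = 0.544 × 0.456 × (1.751/0.07)² = 155.22
Round up: n = 156.

n = 156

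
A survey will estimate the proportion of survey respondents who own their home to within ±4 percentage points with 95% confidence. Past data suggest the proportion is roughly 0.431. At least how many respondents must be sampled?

For a proportion with margin E = 0.04 at 95% confidence, z = 1.960.
n = p̂(1−p̂)(z/E)² = 0.431 × 0.569 × (1.960/0.04)² = 588.82
Round up: n = 589.

589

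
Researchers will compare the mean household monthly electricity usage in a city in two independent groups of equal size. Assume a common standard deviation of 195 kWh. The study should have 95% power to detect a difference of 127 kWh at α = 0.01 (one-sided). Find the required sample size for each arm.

75 per group

For two equal groups, n per group = 2·((z_α + z_β)·σ/δ)².
z_α = 2.326; z_β = 1.645 (power 95%).
n = 2 × (3.971 × 195 / 127)² = 2 × 37.18 = 74.36
Round up: n = 75 per group.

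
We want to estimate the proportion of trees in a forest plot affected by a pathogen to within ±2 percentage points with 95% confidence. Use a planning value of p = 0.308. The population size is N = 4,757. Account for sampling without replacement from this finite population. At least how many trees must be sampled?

For a proportion with margin E = 0.02 at 95% confidence, z = 1.960.
n = p̂(1−p̂)(z/E)² = 0.308 × 0.692 × (1.960/0.02)² = 2046.96 — call this n₀.
Finite-population correction with N = 4,757: n = n₀ / (1 + (n₀−1)/N) = 2046.96 / 1.43 = 1431.44
Round up: n = 1432.

1432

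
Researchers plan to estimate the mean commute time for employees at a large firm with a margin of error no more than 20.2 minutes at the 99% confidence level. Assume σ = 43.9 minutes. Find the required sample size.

For a mean, the margin of error is E = z·σ/√n, so n = (zσ/E)².
At 99% confidence, z = 2.576.
n = (2.576 × 43.9 / 20.2)² = 31.34
Round up: n = 32.

32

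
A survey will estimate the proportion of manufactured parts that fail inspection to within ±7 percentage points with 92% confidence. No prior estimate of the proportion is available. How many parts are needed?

157

For a proportion with margin E = 0.07 at 92% confidence, z = 1.751.
With no prior estimate, use p = 0.5, which maximizes p(1−p) at 0.25.
n = 0.25 × (z/E)² = 0.25 × (1.751/0.07)² = 156.43
Round up: n = 157.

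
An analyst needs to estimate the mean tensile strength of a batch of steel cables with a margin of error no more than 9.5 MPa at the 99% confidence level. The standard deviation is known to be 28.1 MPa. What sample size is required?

For a mean, the margin of error is E = z·σ/√n, so n = (zσ/E)².
At 99% confidence, z = 2.576.
n = (2.576 × 28.1 / 9.5)² = 58.06
Round up: n = 59.

n = 59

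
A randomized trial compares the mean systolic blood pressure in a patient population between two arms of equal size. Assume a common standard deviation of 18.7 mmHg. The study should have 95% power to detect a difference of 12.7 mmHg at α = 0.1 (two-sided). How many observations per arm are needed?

47 per group

For two equal groups, n per group = 2·((z_{α/2} + z_β)·σ/δ)².
z_{α/2} = 1.645; z_β = 1.645 (power 95%).
n = 2 × (3.290 × 18.7 / 12.7)² = 2 × 23.47 = 46.94
Round up: n = 47 per group.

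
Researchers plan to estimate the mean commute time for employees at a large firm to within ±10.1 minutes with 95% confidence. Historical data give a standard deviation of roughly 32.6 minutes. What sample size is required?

For a mean, the margin of error is E = z·σ/√n, so n = (zσ/E)².
At 95% confidence, z = 1.960.
n = (1.960 × 32.6 / 10.1)² = 40.02
Round up: n = 41.

41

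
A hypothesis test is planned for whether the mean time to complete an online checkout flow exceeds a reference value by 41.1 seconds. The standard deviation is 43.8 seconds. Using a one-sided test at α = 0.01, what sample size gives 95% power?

18

For a one-sample z-test, n = ((z_α + z_β)·σ/δ)².
z_α = 2.326 (one-sided α = 0.01); z_β = 1.645 (power 95% → β = 0.05).
n = (3.971 × 43.8 / 41.1)² = 17.91
Round up: n = 18.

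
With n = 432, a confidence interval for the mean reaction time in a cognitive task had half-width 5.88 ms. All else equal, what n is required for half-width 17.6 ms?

49

Margin of error scales as 1/√n, so n₂ = n₁·(E₁/E₂)².
n₂ = 432 × (5.88/17.6)² = 432 × 0.1116 = 48.21
Round up: n₂ = 49.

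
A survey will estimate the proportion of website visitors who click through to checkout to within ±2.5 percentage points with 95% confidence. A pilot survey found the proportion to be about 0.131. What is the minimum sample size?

For a proportion with margin E = 0.025 at 95% confidence, z = 1.960.
n = p̂(1−p̂)(z/E)² = 0.131 × 0.869 × (1.960/0.025)² = 699.72
Round up: n = 700.

700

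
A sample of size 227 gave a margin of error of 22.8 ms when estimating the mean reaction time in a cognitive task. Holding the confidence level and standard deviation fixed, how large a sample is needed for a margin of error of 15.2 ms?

Margin of error scales as 1/√n, so n₂ = n₁·(E₁/E₂)².
n₂ = 227 × (22.8/15.2)² = 227 × 2.25 = 510.75
Round up: n₂ = 511.

511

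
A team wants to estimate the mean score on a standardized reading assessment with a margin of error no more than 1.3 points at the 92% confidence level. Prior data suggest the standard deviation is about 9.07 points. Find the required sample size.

For a mean, the margin of error is E = z·σ/√n, so n = (zσ/E)².
At 92% confidence, z = 1.751.
n = (1.751 × 9.07 / 1.3)² = 149.25
Round up: n = 150.

150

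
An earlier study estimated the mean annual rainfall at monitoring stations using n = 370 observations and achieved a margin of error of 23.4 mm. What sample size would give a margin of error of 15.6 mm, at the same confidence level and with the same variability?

833

Margin of error scales as 1/√n, so n₂ = n₁·(E₁/E₂)².
n₂ = 370 × (23.4/15.6)² = 370 × 2.25 = 832.50
Round up: n₂ = 833.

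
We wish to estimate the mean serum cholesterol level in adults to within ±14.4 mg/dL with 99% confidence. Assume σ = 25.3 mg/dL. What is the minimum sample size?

For a mean, the margin of error is E = z·σ/√n, so n = (zσ/E)².
At 99% confidence, z = 2.576.
n = (2.576 × 25.3 / 14.4)² = 20.48
Round up: n = 21.

n = 21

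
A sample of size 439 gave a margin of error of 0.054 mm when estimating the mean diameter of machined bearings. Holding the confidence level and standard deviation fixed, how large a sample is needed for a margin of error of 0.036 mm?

Margin of error scales as 1/√n, so n₂ = n₁·(E₁/E₂)².
n₂ = 439 × (0.054/0.036)² = 439 × 2.25 = 987.75
Round up: n₂ = 988.

988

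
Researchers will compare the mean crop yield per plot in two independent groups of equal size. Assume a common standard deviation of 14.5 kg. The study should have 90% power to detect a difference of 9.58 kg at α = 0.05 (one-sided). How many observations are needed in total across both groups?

For two equal groups, n per group = 2·((z_α + z_β)·σ/δ)².
z_α = 1.645; z_β = 1.282 (power 90%).
n = 2 × (2.927 × 14.5 / 9.58)² = 2 × 19.63 = 39.26
Round up: n = 40 per group.
Total across both groups: 2 × 40 = 80.

80 total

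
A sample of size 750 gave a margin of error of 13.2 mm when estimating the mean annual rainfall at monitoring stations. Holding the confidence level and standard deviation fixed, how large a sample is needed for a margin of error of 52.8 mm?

47

Margin of error scales as 1/√n, so n₂ = n₁·(E₁/E₂)².
n₂ = 750 × (13.2/52.8)² = 750 × 0.0625 = 46.88
Round up: n₂ = 47.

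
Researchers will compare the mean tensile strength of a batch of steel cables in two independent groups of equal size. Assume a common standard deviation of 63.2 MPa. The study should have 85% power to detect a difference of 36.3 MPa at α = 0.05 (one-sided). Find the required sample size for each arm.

44 per group

For two equal groups, n per group = 2·((z_α + z_β)·σ/δ)².
z_α = 1.645; z_β = 1.036 (power 85%).
n = 2 × (2.681 × 63.2 / 36.3)² = 2 × 21.79 = 43.58
Round up: n = 44 per group.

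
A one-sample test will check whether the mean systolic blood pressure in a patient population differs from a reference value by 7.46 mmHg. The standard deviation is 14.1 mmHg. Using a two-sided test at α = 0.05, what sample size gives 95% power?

For a one-sample z-test, n = ((z_{α/2} + z_β)·σ/δ)².
z_{α/2} = 1.960 (two-sided α = 0.05); z_β = 1.645 (power 95% → β = 0.05).
n = (3.605 × 14.1 / 7.46)² = 46.43
Round up: n = 47.

47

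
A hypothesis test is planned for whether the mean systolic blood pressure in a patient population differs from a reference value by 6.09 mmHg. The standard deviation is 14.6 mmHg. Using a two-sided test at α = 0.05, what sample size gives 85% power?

For a one-sample z-test, n = ((z_{α/2} + z_β)·σ/δ)².
z_{α/2} = 1.960 (two-sided α = 0.05); z_β = 1.036 (power 85% → β = 0.15).
n = (2.996 × 14.6 / 6.09)² = 51.59
Round up: n = 52.

52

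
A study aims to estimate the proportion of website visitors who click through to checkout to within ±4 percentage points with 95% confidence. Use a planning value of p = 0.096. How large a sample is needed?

n = 209

For a proportion with margin E = 0.04 at 95% confidence, z = 1.960.
n = p̂(1−p̂)(z/E)² = 0.096 × 0.904 × (1.960/0.04)² = 208.37
Round up: n = 209.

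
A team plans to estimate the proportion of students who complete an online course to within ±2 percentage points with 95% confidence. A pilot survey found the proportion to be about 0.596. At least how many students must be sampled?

For a proportion with margin E = 0.02 at 95% confidence, z = 1.960.
n = p̂(1−p̂)(z/E)² = 0.596 × 0.404 × (1.960/0.02)² = 2312.49
Round up: n = 2313.

n = 2313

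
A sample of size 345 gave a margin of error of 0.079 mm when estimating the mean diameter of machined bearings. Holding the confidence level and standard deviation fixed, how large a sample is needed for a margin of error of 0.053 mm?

Margin of error scales as 1/√n, so n₂ = n₁·(E₁/E₂)².
n₂ = 345 × (0.079/0.053)² = 345 × 2.222 = 766.59
Round up: n₂ = 767.

767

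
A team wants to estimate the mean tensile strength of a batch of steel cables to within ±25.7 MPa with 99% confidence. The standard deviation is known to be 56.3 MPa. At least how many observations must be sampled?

For a mean, the margin of error is E = z·σ/√n, so n = (zσ/E)².
At 99% confidence, z = 2.576.
n = (2.576 × 56.3 / 25.7)² = 31.85
Round up: n = 32.

n = 32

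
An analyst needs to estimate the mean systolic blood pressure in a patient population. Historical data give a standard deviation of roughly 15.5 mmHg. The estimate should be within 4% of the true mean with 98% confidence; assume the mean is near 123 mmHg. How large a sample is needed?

For a mean, the margin of error is E = z·σ/√n, so n = (zσ/E)².
At 98% confidence, z = 2.326.
E = 4% of 123 = 4.92 mmHg.
n = (2.326 × 15.5 / 4.92)² = 53.70
Round up: n = 54.

n = 54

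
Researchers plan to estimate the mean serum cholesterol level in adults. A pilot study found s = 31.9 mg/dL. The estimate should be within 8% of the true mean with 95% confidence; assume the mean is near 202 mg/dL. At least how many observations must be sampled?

15

For a mean, the margin of error is E = z·σ/√n, so n = (zσ/E)².
At 95% confidence, z = 1.960.
E = 8% of 202 = 16.16 mg/dL.
n = (1.960 × 31.9 / 16.16)² = 14.97
Round up: n = 15.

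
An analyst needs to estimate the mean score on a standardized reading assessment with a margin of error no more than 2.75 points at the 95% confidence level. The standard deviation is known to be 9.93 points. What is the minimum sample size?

For a mean, the margin of error is E = z·σ/√n, so n = (zσ/E)².
At 95% confidence, z = 1.960.
n = (1.960 × 9.93 / 2.75)² = 50.09
Round up: n = 51.

51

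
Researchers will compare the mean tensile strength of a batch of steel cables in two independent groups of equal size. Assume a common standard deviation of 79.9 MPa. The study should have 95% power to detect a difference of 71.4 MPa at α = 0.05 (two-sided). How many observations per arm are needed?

For two equal groups, n per group = 2·((z_{α/2} + z_β)·σ/δ)².
z_{α/2} = 1.960; z_β = 1.645 (power 95%).
n = 2 × (3.605 × 79.9 / 71.4)² = 2 × 16.27 = 32.54
Round up: n = 33 per group.

33 per group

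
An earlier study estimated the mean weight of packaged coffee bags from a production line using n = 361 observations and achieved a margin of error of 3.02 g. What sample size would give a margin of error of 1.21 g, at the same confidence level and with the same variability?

2249

Margin of error scales as 1/√n, so n₂ = n₁·(E₁/E₂)².
n₂ = 361 × (3.02/1.21)² = 361 × 6.229 = 2248.67
Round up: n₂ = 2249.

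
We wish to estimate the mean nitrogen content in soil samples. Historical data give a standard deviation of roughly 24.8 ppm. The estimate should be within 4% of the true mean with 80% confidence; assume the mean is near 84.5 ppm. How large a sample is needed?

89

For a mean, the margin of error is E = z·σ/√n, so n = (zσ/E)².
At 80% confidence, z = 1.282.
E = 4% of 84.5 = 3.38 ppm.
n = (1.282 × 24.8 / 3.38)² = 88.48
Round up: n = 89.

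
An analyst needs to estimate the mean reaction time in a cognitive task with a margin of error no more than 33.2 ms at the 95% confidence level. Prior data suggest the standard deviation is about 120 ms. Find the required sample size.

For a mean, the margin of error is E = z·σ/√n, so n = (zσ/E)².
At 95% confidence, z = 1.960.
n = (1.960 × 120 / 33.2)² = 50.19
Round up: n = 51.

51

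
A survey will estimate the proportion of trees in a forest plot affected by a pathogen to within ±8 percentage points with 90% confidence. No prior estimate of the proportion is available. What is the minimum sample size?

106

For a proportion with margin E = 0.08 at 90% confidence, z = 1.645.
With no prior estimate, use p = 0.5, which maximizes p(1−p) at 0.25.
n = 0.25 × (z/E)² = 0.25 × (1.645/0.08)² = 105.70
Round up: n = 106.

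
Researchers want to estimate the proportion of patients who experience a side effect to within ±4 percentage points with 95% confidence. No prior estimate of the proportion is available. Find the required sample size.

601

For a proportion with margin E = 0.04 at 95% confidence, z = 1.960.
With no prior estimate, use p = 0.5, which maximizes p(1−p) at 0.25.
n = 0.25 × (z/E)² = 0.25 × (1.960/0.04)² = 600.25
Round up: n = 601.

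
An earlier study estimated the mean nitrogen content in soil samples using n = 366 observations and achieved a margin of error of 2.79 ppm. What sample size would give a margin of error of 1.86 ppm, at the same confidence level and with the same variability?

Margin of error scales as 1/√n, so n₂ = n₁·(E₁/E₂)².
n₂ = 366 × (2.79/1.86)² = 366 × 2.25 = 823.50
Round up: n₂ = 824.

824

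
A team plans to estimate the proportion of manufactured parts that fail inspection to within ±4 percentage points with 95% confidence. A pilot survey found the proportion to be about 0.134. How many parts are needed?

For a proportion with margin E = 0.04 at 95% confidence, z = 1.960.
n = p̂(1−p̂)(z/E)² = 0.134 × 0.866 × (1.960/0.04)² = 278.62
Round up: n = 279.

279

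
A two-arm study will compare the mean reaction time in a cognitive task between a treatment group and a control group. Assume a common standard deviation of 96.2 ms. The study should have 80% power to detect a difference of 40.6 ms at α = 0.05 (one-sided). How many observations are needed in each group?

For two equal groups, n per group = 2·((z_α + z_β)·σ/δ)².
z_α = 1.645; z_β = 0.842 (power 80%).
n = 2 × (2.487 × 96.2 / 40.6)² = 2 × 34.73 = 69.46
Round up: n = 70 per group.

70 per group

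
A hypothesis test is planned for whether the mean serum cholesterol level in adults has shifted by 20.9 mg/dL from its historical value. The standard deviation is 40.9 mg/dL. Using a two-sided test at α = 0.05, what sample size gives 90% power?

n = 41

For a one-sample z-test, n = ((z_{α/2} + z_β)·σ/δ)².
z_{α/2} = 1.960 (two-sided α = 0.05); z_β = 1.282 (power 90% → β = 0.1).
n = (3.242 × 40.9 / 20.9)² = 40.25
Round up: n = 41.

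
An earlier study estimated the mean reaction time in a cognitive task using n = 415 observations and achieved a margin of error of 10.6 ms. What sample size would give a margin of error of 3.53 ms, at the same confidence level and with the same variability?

Margin of error scales as 1/√n, so n₂ = n₁·(E₁/E₂)².
n₂ = 415 × (10.6/3.53)² = 415 × 9.017 = 3742.05
Round up: n₂ = 3743.

3743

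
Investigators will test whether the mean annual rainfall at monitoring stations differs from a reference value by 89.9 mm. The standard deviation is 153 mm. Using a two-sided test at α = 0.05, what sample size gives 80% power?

For a one-sample z-test, n = ((z_{α/2} + z_β)·σ/δ)².
z_{α/2} = 1.960 (two-sided α = 0.05); z_β = 0.842 (power 80% → β = 0.2).
n = (2.802 × 153 / 89.9)² = 22.74
Round up: n = 23.

23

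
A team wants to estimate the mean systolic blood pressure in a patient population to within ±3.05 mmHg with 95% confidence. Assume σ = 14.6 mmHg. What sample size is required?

89

For a mean, the margin of error is E = z·σ/√n, so n = (zσ/E)².
At 95% confidence, z = 1.960.
n = (1.960 × 14.6 / 3.05)² = 88.03
Round up: n = 89.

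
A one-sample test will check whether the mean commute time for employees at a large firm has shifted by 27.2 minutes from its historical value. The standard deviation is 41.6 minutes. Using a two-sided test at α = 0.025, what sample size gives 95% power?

36

For a one-sample z-test, n = ((z_{α/2} + z_β)·σ/δ)².
z_{α/2} = 2.241 (two-sided α = 0.025); z_β = 1.645 (power 95% → β = 0.05).
n = (3.886 × 41.6 / 27.2)² = 35.32
Round up: n = 36.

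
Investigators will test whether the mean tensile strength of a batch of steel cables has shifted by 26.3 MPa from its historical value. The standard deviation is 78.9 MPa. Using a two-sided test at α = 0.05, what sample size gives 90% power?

n = 95

For a one-sample z-test, n = ((z_{α/2} + z_β)·σ/δ)².
z_{α/2} = 1.960 (two-sided α = 0.05); z_β = 1.282 (power 90% → β = 0.1).
n = (3.242 × 78.9 / 26.3)² = 94.60
Round up: n = 95.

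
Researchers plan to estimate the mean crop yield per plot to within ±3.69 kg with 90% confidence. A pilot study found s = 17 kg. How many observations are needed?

58

For a mean, the margin of error is E = z·σ/√n, so n = (zσ/E)².
At 90% confidence, z = 1.645.
n = (1.645 × 17 / 3.69)² = 57.44
Round up: n = 58.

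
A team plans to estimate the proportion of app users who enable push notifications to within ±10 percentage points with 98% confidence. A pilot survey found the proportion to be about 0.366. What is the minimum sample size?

For a proportion with margin E = 0.1 at 98% confidence, z = 2.326.
n = p̂(1−p̂)(z/E)² = 0.366 × 0.634 × (2.326/0.1)² = 125.54
Round up: n = 126.

n = 126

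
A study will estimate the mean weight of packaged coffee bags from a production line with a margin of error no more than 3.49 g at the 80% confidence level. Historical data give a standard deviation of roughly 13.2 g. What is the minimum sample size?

For a mean, the margin of error is E = z·σ/√n, so n = (zσ/E)².
At 80% confidence, z = 1.282.
n = (1.282 × 13.2 / 3.49)² = 23.51
Round up: n = 24.

n = 24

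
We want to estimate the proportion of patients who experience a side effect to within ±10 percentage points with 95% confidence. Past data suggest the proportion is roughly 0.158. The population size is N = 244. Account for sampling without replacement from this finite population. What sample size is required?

For a proportion with margin E = 0.1 at 95% confidence, z = 1.960.
n = p̂(1−p̂)(z/E)² = 0.158 × 0.842 × (1.960/0.1)² = 51.11 — call this n₀.
Finite-population correction with N = 244: n = n₀ / (1 + (n₀−1)/N) = 51.11 / 1.205 = 42.41
Round up: n = 43.

43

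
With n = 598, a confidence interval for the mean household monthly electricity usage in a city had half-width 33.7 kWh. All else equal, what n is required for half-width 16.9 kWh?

Margin of error scales as 1/√n, so n₂ = n₁·(E₁/E₂)².
n₂ = 598 × (33.7/16.9)² = 598 × 3.976 = 2377.65
Round up: n₂ = 2378.

n = 2378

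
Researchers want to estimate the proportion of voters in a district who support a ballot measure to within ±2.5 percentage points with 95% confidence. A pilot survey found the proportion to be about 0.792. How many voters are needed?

For a proportion with margin E = 0.025 at 95% confidence, z = 1.960.
n = p̂(1−p̂)(z/E)² = 0.792 × 0.208 × (1.960/0.025)² = 1012.56
Round up: n = 1013.

1013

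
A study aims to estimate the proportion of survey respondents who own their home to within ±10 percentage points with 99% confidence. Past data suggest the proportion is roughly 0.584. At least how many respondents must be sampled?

162

For a proportion with margin E = 0.1 at 99% confidence, z = 2.576.
n = p̂(1−p̂)(z/E)² = 0.584 × 0.416 × (2.576/0.1)² = 161.21
Round up: n = 162.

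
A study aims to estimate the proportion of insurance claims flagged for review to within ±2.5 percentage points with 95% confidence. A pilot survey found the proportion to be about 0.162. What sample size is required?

For a proportion with margin E = 0.025 at 95% confidence, z = 1.960.
n = p̂(1−p̂)(z/E)² = 0.162 × 0.838 × (1.960/0.025)² = 834.43
Round up: n = 835.

835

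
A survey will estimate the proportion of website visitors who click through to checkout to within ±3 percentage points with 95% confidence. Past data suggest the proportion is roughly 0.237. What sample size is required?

772

For a proportion with margin E = 0.03 at 95% confidence, z = 1.960.
n = p̂(1−p̂)(z/E)² = 0.237 × 0.763 × (1.960/0.03)² = 771.87
Round up: n = 772.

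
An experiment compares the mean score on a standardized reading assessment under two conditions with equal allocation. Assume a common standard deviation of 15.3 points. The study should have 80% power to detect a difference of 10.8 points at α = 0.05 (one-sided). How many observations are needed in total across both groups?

50 total

For two equal groups, n per group = 2·((z_α + z_β)·σ/δ)².
z_α = 1.645; z_β = 0.842 (power 80%).
n = 2 × (2.487 × 15.3 / 10.8)² = 2 × 12.41 = 24.82
Round up: n = 25 per group.
Total across both groups: 2 × 25 = 50.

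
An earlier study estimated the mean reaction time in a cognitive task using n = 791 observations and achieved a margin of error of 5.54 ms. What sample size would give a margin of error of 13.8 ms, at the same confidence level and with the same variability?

128

Margin of error scales as 1/√n, so n₂ = n₁·(E₁/E₂)².
n₂ = 791 × (5.54/13.8)² = 791 × 0.1612 = 127.51
Round up: n₂ = 128.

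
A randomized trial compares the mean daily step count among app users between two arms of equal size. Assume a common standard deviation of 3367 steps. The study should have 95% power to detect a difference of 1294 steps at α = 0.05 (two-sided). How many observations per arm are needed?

For two equal groups, n per group = 2·((z_{α/2} + z_β)·σ/δ)².
z_{α/2} = 1.960; z_β = 1.645 (power 95%).
n = 2 × (3.605 × 3367 / 1294)² = 2 × 87.99 = 175.98
Round up: n = 176 per group.

176 per group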